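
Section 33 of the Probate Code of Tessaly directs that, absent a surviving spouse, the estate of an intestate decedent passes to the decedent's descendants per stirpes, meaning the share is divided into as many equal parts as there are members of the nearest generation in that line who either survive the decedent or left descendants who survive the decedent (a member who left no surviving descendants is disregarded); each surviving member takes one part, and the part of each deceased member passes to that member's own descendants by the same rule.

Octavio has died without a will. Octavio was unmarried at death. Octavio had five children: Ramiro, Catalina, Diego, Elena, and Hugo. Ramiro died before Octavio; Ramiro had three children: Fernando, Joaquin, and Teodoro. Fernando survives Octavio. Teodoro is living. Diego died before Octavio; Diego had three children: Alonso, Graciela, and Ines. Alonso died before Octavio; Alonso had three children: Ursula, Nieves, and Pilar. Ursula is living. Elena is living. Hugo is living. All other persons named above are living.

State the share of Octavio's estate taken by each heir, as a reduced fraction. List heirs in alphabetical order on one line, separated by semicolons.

There is no surviving spouse, so the entire estate passes to Octavio's descendants per stirpes.
The estate is divided into 5 equal shares of 1/5 among Ramiro, Catalina, Diego, Elena, Hugo.
Ramiro predeceased; the 1/5 allotted to Ramiro's branch passes to Ramiro's issue by representation.
The 1/5 is divided into 3 equal shares of 1/15 among Fernando, Joaquin, Teodoro.
Fernando is living and takes 1/15.
Joaquin is living and takes 1/15.
Teodoro is living and takes 1/15.
Catalina is living and takes 1/5.
Diego predeceased; the 1/5 allotted to Diego's branch passes to Diego's issue by representation.
The 1/5 is divided into 3 equal shares of 1/15 among Alonso, Graciela, Ines.
Alonso predeceased; the 1/15 allotted to Alonso's branch passes to Alonso's issue by representation.
The 1/15 is divided into 3 equal shares of 1/45 among Ursula, Nieves, Pilar.
Ursula is living and takes 1/45.
Nieves is living and takes 1/45.
Pilar is living and takes 1/45.
Graciela is living and takes 1/15.
Ines is living and takes 1/15.
Elena is living and takes 1/5.
Hugo is living and takes 1/5.

Catalina 1/5; Elena 1/5; Fernando 1/15; Graciela 1/15; Hugo 1/5; Ines 1/15; Joaquin 1/15; Nieves 1/45; Pilar 1/45; Teodoro 1/15; Ursula 1/45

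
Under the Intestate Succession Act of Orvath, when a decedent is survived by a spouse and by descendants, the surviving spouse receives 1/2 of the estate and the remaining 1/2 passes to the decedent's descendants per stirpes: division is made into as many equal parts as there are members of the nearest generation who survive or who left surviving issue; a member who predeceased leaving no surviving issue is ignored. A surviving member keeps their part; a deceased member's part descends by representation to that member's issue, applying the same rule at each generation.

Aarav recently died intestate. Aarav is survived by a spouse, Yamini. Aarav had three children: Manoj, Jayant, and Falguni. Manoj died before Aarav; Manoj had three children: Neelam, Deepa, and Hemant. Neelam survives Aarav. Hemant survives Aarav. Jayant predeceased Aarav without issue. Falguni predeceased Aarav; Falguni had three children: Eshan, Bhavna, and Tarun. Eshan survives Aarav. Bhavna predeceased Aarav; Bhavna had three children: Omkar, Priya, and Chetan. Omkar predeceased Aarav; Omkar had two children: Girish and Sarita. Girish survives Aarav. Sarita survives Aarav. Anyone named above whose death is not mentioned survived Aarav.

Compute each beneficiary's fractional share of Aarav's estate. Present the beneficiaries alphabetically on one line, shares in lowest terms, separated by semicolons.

Yamini, as surviving spouse, takes 1/2.
The remaining 1/2 passes to Aarav's descendants per stirpes.
Jayant left no surviving issue, so that branch lapses and is disregarded.
The 1/2 is divided into 2 equal shares of 1/4 among Manoj, Falguni.
Manoj predeceased; the 1/4 allotted to Manoj's branch passes to Manoj's issue by representation.
The 1/4 is divided into 3 equal shares of 1/12 among Neelam, Deepa, Hemant.
Neelam is living and takes 1/12.
Deepa is living and takes 1/12.
Hemant is living and takes 1/12.
Falguni predeceased; the 1/4 allotted to Falguni's branch passes to Falguni's issue by representation.
The 1/4 is divided into 3 equal shares of 1/12 among Eshan, Bhavna, Tarun.
Eshan is living and takes 1/12.
Bhavna predeceased; the 1/12 allotted to Bhavna's branch passes to Bhavna's issue by representation.
The 1/12 is divided into 3 equal shares of 1/36 among Omkar, Priya, Chetan.
Omkar predeceased; the 1/36 allotted to Omkar's branch passes to Omkar's issue by representation.
The 1/36 is divided into 2 equal shares of 1/72 among Girish, Sarita.
Girish is living and takes 1/72.
Sarita is living and takes 1/72.
Priya is living and takes 1/36.
Chetan is living and takes 1/36.
Tarun is living and takes 1/12.

Chetan 1/36; Deepa 1/12; Eshan 1/12; Girish 1/72; Hemant 1/12; Neelam 1/12; Priya 1/36; Sarita 1/72; Tarun 1/12; Yamini 1/2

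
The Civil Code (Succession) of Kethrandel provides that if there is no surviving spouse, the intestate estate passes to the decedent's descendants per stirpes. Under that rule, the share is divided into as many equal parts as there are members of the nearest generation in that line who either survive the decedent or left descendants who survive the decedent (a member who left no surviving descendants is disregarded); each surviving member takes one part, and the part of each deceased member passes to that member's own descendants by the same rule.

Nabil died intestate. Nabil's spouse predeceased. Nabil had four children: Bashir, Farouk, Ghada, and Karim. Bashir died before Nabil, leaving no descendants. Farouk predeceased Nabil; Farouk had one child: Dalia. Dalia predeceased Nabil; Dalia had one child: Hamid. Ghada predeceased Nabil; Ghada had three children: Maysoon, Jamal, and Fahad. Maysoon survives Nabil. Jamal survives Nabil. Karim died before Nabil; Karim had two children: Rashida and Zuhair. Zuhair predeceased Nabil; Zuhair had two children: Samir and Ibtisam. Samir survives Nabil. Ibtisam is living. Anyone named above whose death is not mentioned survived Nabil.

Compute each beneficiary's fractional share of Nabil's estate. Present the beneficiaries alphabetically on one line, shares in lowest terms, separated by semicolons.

There is no surviving spouse, so the entire estate passes to Nabil's descendants per stirpes.
Bashir left no surviving issue, so that branch lapses and is disregarded.
The estate is divided into 3 equal shares of 1/3 among Farouk, Ghada, Karim.
Farouk predeceased; the 1/3 allotted to Farouk's branch passes to Farouk's issue by representation.
Dalia's line is the sole branch at this level, so the full 1/3 passes to Dalia's issue by representation.
Hamid is the sole taker at this level and receives the full 1/3.
Ghada predeceased; the 1/3 allotted to Ghada's branch passes to Ghada's issue by representation.
The 1/3 is divided into 3 equal shares of 1/9 among Maysoon, Jamal, Fahad.
Maysoon is living and takes 1/9.
Jamal is living and takes 1/9.
Fahad is living and takes 1/9.
Karim predeceased; the 1/3 allotted to Karim's branch passes to Karim's issue by representation.
The 1/3 is divided into 2 equal shares of 1/6 among Rashida, Zuhair.
Rashida is living and takes 1/6.
Zuhair predeceased; the 1/6 allotted to Zuhair's branch passes to Zuhair's issue by representation.
The 1/6 is divided into 2 equal shares of 1/12 among Samir, Ibtisam.
Samir is living and takes 1/12.
Ibtisam is living and takes 1/12.

Fahad 1/9; Hamid 1/3; Ibtisam 1/12; Jamal 1/9; Maysoon 1/9; Rashida 1/6; Samir 1/12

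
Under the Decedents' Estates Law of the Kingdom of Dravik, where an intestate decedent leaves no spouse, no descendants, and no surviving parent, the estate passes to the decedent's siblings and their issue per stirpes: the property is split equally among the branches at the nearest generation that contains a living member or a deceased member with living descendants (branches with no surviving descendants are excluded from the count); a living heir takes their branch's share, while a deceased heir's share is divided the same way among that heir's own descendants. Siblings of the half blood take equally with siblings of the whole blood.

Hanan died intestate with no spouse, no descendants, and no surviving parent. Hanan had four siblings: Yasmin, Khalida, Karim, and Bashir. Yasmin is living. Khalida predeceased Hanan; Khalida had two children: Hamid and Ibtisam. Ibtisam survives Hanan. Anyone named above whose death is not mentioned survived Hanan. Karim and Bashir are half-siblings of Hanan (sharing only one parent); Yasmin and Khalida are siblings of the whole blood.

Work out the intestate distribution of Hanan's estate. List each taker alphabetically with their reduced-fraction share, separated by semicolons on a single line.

No spouse, descendants, or parent survives, so the estate passes to Hanan's siblings per stirpes.
Half-blood and whole-blood siblings take equally under the stated rule.
The estate is divided into 4 equal shares of 1/4 among Yasmin, Khalida, Karim, Bashir.
Yasmin is living and takes 1/4.
Khalida predeceased; the 1/4 allotted to Khalida's branch passes to Khalida's issue by representation.
The 1/4 is divided into 2 equal shares of 1/8 among Hamid, Ibtisam.
Hamid is living and takes 1/8.
Ibtisam is living and takes 1/8.
Karim is living and takes 1/4.
Bashir is living and takes 1/4.

Bashir 1/4; Hamid 1/8; Ibtisam 1/8; Karim 1/4; Yasmin 1/4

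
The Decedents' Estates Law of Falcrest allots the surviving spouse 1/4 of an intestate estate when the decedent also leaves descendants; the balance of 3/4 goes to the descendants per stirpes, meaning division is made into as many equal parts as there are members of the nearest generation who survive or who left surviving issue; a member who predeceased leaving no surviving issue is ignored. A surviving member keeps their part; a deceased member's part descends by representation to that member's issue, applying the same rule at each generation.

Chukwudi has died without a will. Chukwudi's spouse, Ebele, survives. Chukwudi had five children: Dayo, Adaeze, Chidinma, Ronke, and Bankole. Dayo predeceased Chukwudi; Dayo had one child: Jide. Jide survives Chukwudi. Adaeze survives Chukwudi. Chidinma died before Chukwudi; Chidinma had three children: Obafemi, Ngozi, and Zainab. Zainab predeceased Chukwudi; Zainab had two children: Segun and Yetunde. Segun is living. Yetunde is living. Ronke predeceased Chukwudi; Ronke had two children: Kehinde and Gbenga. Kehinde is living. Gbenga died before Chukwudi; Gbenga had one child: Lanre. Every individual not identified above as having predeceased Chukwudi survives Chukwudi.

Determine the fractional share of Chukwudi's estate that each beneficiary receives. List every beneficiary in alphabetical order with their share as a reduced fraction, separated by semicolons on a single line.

Adaeze 3/20; Bankole 3/20; Ebele 1/4; Jide 3/20; Kehinde 3/40; Lanre 3/40; Ngozi 1/20; Obafemi 1/20; Segun 1/40; Yetunde 1/40

Ebele, as surviving spouse, takes 1/4.
The remaining 3/4 passes to Chukwudi's descendants per stirpes.
The 3/4 is divided into 5 equal shares of 3/20 among Dayo, Adaeze, Chidinma, Ronke, Bankole.
Dayo predeceased; the 3/20 allotted to Dayo's branch passes to Dayo's issue by representation.
Jide is the sole taker at this level and receives the full 3/20.
Adaeze is living and takes 3/20.
Chidinma predeceased; the 3/20 allotted to Chidinma's branch passes to Chidinma's issue by representation.
The 3/20 is divided into 3 equal shares of 1/20 among Obafemi, Ngozi, Zainab.
Obafemi is living and takes 1/20.
Ngozi is living and takes 1/20.
Zainab predeceased; the 1/20 allotted to Zainab's branch passes to Zainab's issue by representation.
The 1/20 is divided into 2 equal shares of 1/40 among Segun, Yetunde.
Segun is living and takes 1/40.
Yetunde is living and takes 1/40.
Ronke predeceased; the 3/20 allotted to Ronke's branch passes to Ronke's issue by representation.
The 3/20 is divided into 2 equal shares of 3/40 among Kehinde, Gbenga.
Kehinde is living and takes 3/40.
Gbenga predeceased; the 3/40 allotted to Gbenga's branch passes to Gbenga's issue by representation.
Lanre is the sole taker at this level and receives the full 3/40.
Bankole is living and takes 3/20.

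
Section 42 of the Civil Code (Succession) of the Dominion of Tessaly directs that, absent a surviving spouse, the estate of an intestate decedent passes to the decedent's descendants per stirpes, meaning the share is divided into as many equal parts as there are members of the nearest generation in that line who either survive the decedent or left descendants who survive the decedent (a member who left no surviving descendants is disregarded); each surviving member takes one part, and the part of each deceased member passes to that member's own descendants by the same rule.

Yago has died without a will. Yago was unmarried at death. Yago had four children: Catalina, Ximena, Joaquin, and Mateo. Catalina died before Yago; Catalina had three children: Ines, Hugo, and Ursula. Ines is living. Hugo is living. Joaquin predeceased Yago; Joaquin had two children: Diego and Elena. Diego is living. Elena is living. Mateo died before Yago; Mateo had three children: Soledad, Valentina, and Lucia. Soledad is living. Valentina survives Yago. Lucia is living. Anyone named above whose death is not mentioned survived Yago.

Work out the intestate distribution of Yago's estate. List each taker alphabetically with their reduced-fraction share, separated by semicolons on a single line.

There is no surviving spouse, so the entire estate passes to Yago's descendants per stirpes.
The estate is divided into 4 equal shares of 1/4 among Catalina, Ximena, Joaquin, Mateo.
Catalina predeceased; the 1/4 allotted to Catalina's branch passes to Catalina's issue by representation.
The 1/4 is divided into 3 equal shares of 1/12 among Ines, Hugo, Ursula.
Ines is living and takes 1/12.
Hugo is living and takes 1/12.
Ursula is living and takes 1/12.
Ximena is living and takes 1/4.
Joaquin predeceased; the 1/4 allotted to Joaquin's branch passes to Joaquin's issue by representation.
The 1/4 is divided into 2 equal shares of 1/8 among Diego, Elena.
Diego is living and takes 1/8.
Elena is living and takes 1/8.
Mateo predeceased; the 1/4 allotted to Mateo's branch passes to Mateo's issue by representation.
The 1/4 is divided into 3 equal shares of 1/12 among Soledad, Valentina, Lucia.
Soledad is living and takes 1/12.
Valentina is living and takes 1/12.
Lucia is living and takes 1/12.

Diego 1/8; Elena 1/8; Hugo 1/12; Ines 1/12; Lucia 1/12; Soledad 1/12; Ursula 1/12; Valentina 1/12; Ximena 1/4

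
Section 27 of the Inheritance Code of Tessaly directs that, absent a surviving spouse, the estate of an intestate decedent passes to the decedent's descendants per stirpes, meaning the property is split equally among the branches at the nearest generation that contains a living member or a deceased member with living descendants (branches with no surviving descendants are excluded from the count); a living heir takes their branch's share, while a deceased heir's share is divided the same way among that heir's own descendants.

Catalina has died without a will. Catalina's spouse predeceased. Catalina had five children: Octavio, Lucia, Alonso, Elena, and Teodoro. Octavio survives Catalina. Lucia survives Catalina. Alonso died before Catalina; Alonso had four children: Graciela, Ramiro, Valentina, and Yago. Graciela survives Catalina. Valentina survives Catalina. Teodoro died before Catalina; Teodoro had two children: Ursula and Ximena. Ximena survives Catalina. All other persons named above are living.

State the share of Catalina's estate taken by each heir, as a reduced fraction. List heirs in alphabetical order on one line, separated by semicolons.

There is no surviving spouse, so the entire estate passes to Catalina's descendants per stirpes.
The estate is divided into 5 equal shares of 1/5 among Octavio, Lucia, Alonso, Elena, Teodoro.
Octavio is living and takes 1/5.
Lucia is living and takes 1/5.
Alonso predeceased; the 1/5 allotted to Alonso's branch passes to Alonso's issue by representation.
The 1/5 is divided into 4 equal shares of 1/20 among Graciela, Ramiro, Valentina, Yago.
Graciela is living and takes 1/20.
Ramiro is living and takes 1/20.
Valentina is living and takes 1/20.
Yago is living and takes 1/20.
Elena is living and takes 1/5.
Teodoro predeceased; the 1/5 allotted to Teodoro's branch passes to Teodoro's issue by representation.
The 1/5 is divided into 2 equal shares of 1/10 among Ursula, Ximena.
Ursula is living and takes 1/10.
Ximena is living and takes 1/10.

Elena 1/5; Graciela 1/20; Lucia 1/5; Octavio 1/5; Ramiro 1/20; Ursula 1/10; Valentina 1/20; Ximena 1/10; Yago 1/20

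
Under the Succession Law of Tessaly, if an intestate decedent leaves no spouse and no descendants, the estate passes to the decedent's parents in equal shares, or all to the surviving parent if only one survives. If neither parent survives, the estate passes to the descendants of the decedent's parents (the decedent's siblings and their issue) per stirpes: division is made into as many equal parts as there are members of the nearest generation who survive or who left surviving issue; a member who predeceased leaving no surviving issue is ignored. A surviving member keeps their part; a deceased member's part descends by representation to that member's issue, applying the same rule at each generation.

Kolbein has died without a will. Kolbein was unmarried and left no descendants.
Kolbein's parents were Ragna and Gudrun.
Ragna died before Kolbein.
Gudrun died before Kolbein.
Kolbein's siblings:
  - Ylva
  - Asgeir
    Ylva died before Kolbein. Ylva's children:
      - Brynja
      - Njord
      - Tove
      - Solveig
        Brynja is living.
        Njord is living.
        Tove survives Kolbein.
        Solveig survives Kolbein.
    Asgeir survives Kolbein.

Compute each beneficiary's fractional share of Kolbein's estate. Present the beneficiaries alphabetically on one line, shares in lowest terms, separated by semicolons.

Asgeir 1/2; Brynja 1/8; Njord 1/8; Solveig 1/8; Tove 1/8

Neither parent survives and there are no descendants, so the estate passes to Kolbein's siblings and their issue per stirpes.
The estate is divided into 2 equal shares of 1/2 among Ylva, Asgeir.
Ylva predeceased; the 1/2 allotted to Ylva's branch passes to Ylva's issue by representation.
The 1/2 is divided into 4 equal shares of 1/8 among Brynja, Njord, Tove, Solveig.
Brynja is living and takes 1/8.
Njord is living and takes 1/8.
Tove is living and takes 1/8.
Solveig is living and takes 1/8.
Asgeir is living and takes 1/2.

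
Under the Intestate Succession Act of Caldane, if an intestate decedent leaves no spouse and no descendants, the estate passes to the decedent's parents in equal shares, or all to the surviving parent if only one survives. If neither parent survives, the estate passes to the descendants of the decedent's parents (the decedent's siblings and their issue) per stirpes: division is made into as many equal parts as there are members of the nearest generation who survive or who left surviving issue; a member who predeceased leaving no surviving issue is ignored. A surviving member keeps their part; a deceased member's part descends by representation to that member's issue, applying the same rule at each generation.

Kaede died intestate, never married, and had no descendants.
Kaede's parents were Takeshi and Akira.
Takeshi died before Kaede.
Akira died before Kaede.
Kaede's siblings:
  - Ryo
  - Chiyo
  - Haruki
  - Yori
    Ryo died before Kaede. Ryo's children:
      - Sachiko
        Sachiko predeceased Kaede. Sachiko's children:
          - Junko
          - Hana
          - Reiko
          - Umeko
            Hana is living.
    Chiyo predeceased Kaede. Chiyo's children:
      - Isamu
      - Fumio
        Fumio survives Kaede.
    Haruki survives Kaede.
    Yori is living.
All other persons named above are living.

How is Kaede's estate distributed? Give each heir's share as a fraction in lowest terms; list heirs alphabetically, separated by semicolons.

Fumio 1/8; Hana 1/16; Haruki 1/4; Isamu 1/8; Junko 1/16; Reiko 1/16; Umeko 1/16; Yori 1/4

Neither parent survives and there are no descendants, so the estate passes to Kaede's siblings and their issue per stirpes.
The estate is divided into 4 equal shares of 1/4 among Ryo, Chiyo, Haruki, Yori.
Ryo predeceased; the 1/4 allotted to Ryo's branch passes to Ryo's issue by representation.
Sachiko's line is the sole branch at this level, so the full 1/4 passes to Sachiko's issue by representation.
The 1/4 is divided into 4 equal shares of 1/16 among Junko, Hana, Reiko, Umeko.
Junko is living and takes 1/16.
Hana is living and takes 1/16.
Reiko is living and takes 1/16.
Umeko is living and takes 1/16.
Chiyo predeceased; the 1/4 allotted to Chiyo's branch passes to Chiyo's issue by representation.
The 1/4 is divided into 2 equal shares of 1/8 among Isamu, Fumio.
Isamu is living and takes 1/8.
Fumio is living and takes 1/8.
Haruki is living and takes 1/4.
Yori is living and takes 1/4.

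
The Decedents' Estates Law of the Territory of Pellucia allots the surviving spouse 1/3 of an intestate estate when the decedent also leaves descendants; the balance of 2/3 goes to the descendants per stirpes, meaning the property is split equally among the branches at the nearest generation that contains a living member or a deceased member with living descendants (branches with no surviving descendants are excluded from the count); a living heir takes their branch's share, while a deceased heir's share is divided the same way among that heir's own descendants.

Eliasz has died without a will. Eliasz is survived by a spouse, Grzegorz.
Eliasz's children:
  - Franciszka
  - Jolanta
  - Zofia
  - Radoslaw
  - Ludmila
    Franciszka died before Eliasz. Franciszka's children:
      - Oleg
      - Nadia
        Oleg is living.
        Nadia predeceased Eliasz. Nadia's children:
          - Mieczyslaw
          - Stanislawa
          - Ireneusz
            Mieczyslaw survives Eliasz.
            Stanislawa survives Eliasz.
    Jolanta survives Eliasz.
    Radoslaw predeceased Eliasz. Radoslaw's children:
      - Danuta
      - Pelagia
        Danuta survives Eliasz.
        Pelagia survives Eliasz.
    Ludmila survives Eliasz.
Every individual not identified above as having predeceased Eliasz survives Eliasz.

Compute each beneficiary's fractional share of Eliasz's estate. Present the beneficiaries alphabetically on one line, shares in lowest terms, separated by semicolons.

Danuta 1/15; Grzegorz 1/3; Ireneusz 1/45; Jolanta 2/15; Ludmila 2/15; Mieczyslaw 1/45; Oleg 1/15; Pelagia 1/15; Stanislawa 1/45; Zofia 2/15

Grzegorz, as surviving spouse, takes 1/3.
The remaining 2/3 passes to Eliasz's descendants per stirpes.
The 2/3 is divided into 5 equal shares of 2/15 among Franciszka, Jolanta, Zofia, Radoslaw, Ludmila.
Franciszka predeceased; the 2/15 allotted to Franciszka's branch passes to Franciszka's issue by representation.
The 2/15 is divided into 2 equal shares of 1/15 among Oleg, Nadia.
Oleg is living and takes 1/15.
Nadia predeceased; the 1/15 allotted to Nadia's branch passes to Nadia's issue by representation.
The 1/15 is divided into 3 equal shares of 1/45 among Mieczyslaw, Stanislawa, Ireneusz.
Mieczyslaw is living and takes 1/45.
Stanislawa is living and takes 1/45.
Ireneusz is living and takes 1/45.
Jolanta is living and takes 2/15.
Zofia is living and takes 2/15.
Radoslaw predeceased; the 2/15 allotted to Radoslaw's branch passes to Radoslaw's issue by representation.
The 2/15 is divided into 2 equal shares of 1/15 among Danuta, Pelagia.
Danuta is living and takes 1/15.
Pelagia is living and takes 1/15.
Ludmila is living and takes 2/15.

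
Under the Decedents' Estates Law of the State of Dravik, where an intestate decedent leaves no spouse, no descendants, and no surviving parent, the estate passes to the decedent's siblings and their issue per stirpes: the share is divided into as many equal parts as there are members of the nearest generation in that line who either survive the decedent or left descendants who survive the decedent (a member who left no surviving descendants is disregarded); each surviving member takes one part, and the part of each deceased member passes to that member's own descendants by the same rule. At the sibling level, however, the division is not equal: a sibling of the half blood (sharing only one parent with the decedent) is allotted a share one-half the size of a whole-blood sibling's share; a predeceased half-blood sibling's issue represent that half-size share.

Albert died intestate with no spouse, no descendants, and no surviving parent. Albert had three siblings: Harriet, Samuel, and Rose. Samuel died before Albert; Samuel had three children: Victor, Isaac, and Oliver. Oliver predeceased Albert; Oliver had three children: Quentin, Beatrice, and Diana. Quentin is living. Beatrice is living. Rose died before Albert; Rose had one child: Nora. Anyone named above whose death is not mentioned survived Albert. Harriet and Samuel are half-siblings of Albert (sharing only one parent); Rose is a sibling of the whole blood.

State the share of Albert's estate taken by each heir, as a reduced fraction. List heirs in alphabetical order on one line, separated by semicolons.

No spouse, descendants, or parent survives, so the estate passes to Albert's siblings per stirpes.
Half-blood siblings count for one-half the weight of whole-blood siblings at the initial division.
Dividing 1 in proportion to weights (total weight 2): Harriet (weight 1/2) → 1/4; Samuel (weight 1/2) → 1/4; Rose (weight 1) → 1/2.
Harriet is living and takes 1/4.
Samuel predeceased; the 1/4 allotted to Samuel's branch passes to Samuel's issue by representation.
The 1/4 is divided into 3 equal shares of 1/12 among Victor, Isaac, Oliver.
Victor is living and takes 1/12.
Isaac is living and takes 1/12.
Oliver predeceased; the 1/12 allotted to Oliver's branch passes to Oliver's issue by representation.
The 1/12 is divided into 3 equal shares of 1/36 among Quentin, Beatrice, Diana.
Quentin is living and takes 1/36.
Beatrice is living and takes 1/36.
Diana is living and takes 1/36.
Rose predeceased; the 1/2 allotted to Rose's branch passes to Rose's issue by representation.
Nora is the sole taker at this level and receives the full 1/2.

Beatrice 1/36; Diana 1/36; Harriet 1/4; Isaac 1/12; Nora 1/2; Quentin 1/36; Victor 1/12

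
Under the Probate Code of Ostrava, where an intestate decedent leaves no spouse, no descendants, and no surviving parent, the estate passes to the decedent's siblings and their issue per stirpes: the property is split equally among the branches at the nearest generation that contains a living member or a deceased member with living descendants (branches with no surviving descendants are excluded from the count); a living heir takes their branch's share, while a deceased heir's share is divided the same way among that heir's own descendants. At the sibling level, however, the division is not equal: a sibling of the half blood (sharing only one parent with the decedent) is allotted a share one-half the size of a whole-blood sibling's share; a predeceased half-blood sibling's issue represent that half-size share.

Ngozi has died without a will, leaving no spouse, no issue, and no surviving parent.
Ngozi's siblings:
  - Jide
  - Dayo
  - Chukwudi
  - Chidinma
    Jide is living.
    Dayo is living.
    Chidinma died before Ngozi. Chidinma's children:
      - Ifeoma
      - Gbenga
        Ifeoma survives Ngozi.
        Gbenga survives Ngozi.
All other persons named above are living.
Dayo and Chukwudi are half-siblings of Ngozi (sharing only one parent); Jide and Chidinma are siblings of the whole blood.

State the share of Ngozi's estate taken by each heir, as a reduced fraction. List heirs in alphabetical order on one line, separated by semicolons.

No spouse, descendants, or parent survives, so the estate passes to Ngozi's siblings per stirpes.
Half-blood siblings count for one-half the weight of whole-blood siblings at the initial division.
Dividing 1 in proportion to weights (total weight 3): Jide (weight 1) → 1/3; Dayo (weight 1/2) → 1/6; Chukwudi (weight 1/2) → 1/6; Chidinma (weight 1) → 1/3.
Jide is living and takes 1/3.
Dayo is living and takes 1/6.
Chukwudi is living and takes 1/6.
Chidinma predeceased; the 1/3 allotted to Chidinma's branch passes to Chidinma's issue by representation.
The 1/3 is divided into 2 equal shares of 1/6 among Ifeoma, Gbenga.
Ifeoma is living and takes 1/6.
Gbenga is living and takes 1/6.

Chukwudi 1/6; Dayo 1/6; Gbenga 1/6; Ifeoma 1/6; Jide 1/3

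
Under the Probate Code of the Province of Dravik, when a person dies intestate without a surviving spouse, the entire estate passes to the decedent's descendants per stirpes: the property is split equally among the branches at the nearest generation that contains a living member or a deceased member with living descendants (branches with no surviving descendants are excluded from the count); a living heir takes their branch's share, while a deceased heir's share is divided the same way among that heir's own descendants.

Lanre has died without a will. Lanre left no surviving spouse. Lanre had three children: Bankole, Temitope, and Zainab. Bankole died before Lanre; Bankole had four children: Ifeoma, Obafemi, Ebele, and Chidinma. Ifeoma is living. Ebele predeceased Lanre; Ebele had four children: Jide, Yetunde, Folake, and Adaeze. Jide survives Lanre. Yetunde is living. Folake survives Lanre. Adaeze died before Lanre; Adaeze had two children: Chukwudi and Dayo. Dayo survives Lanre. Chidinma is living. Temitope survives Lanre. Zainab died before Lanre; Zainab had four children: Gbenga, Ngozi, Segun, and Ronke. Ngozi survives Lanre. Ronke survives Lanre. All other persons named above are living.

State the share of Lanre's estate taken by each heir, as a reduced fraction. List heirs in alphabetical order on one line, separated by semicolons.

There is no surviving spouse, so the entire estate passes to Lanre's descendants per stirpes.
The estate is divided into 3 equal shares of 1/3 among Bankole, Temitope, Zainab.
Bankole predeceased; the 1/3 allotted to Bankole's branch passes to Bankole's issue by representation.
The 1/3 is divided into 4 equal shares of 1/12 among Ifeoma, Obafemi, Ebele, Chidinma.
Ifeoma is living and takes 1/12.
Obafemi is living and takes 1/12.
Ebele predeceased; the 1/12 allotted to Ebele's branch passes to Ebele's issue by representation.
The 1/12 is divided into 4 equal shares of 1/48 among Jide, Yetunde, Folake, Adaeze.
Jide is living and takes 1/48.
Yetunde is living and takes 1/48.
Folake is living and takes 1/48.
Adaeze predeceased; the 1/48 allotted to Adaeze's branch passes to Adaeze's issue by representation.
The 1/48 is divided into 2 equal shares of 1/96 among Chukwudi, Dayo.
Chukwudi is living and takes 1/96.
Dayo is living and takes 1/96.
Chidinma is living and takes 1/12.
Temitope is living and takes 1/3.
Zainab predeceased; the 1/3 allotted to Zainab's branch passes to Zainab's issue by representation.
The 1/3 is divided into 4 equal shares of 1/12 among Gbenga, Ngozi, Segun, Ronke.
Gbenga is living and takes 1/12.
Ngozi is living and takes 1/12.
Segun is living and takes 1/12.
Ronke is living and takes 1/12.

Chidinma 1/12; Chukwudi 1/96; Dayo 1/96; Folake 1/48; Gbenga 1/12; Ifeoma 1/12; Jide 1/48; Ngozi 1/12; Obafemi 1/12; Ronke 1/12; Segun 1/12; Temitope 1/3; Yetunde 1/48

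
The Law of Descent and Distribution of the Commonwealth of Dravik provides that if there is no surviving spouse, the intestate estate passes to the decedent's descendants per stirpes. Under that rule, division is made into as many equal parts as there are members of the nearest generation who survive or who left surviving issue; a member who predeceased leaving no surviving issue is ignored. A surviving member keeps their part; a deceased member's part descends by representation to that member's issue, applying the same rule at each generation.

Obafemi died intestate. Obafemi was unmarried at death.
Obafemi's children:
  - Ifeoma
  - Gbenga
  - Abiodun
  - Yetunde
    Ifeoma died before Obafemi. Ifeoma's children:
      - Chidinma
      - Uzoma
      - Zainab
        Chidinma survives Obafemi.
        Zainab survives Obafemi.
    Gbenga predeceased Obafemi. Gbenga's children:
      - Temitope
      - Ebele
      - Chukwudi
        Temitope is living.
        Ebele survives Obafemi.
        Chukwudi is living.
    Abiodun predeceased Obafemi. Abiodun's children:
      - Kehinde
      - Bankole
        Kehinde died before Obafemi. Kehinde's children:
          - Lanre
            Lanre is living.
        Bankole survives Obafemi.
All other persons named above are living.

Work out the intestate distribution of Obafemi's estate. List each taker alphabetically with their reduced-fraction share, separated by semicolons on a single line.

Bankole 1/8; Chidinma 1/12; Chukwudi 1/12; Ebele 1/12; Lanre 1/8; Temitope 1/12; Uzoma 1/12; Yetunde 1/4; Zainab 1/12

There is no surviving spouse, so the entire estate passes to Obafemi's descendants per stirpes.
The estate is divided into 4 equal shares of 1/4 among Ifeoma, Gbenga, Abiodun, Yetunde.
Ifeoma predeceased; the 1/4 allotted to Ifeoma's branch passes to Ifeoma's issue by representation.
The 1/4 is divided into 3 equal shares of 1/12 among Chidinma, Uzoma, Zainab.
Chidinma is living and takes 1/12.
Uzoma is living and takes 1/12.
Zainab is living and takes 1/12.
Gbenga predeceased; the 1/4 allotted to Gbenga's branch passes to Gbenga's issue by representation.
The 1/4 is divided into 3 equal shares of 1/12 among Temitope, Ebele, Chukwudi.
Temitope is living and takes 1/12.
Ebele is living and takes 1/12.
Chukwudi is living and takes 1/12.
Abiodun predeceased; the 1/4 allotted to Abiodun's branch passes to Abiodun's issue by representation.
The 1/4 is divided into 2 equal shares of 1/8 among Kehinde, Bankole.
Kehinde predeceased; the 1/8 allotted to Kehinde's branch passes to Kehinde's issue by representation.
Lanre is the sole taker at this level and receives the full 1/8.
Bankole is living and takes 1/8.
Yetunde is living and takes 1/4.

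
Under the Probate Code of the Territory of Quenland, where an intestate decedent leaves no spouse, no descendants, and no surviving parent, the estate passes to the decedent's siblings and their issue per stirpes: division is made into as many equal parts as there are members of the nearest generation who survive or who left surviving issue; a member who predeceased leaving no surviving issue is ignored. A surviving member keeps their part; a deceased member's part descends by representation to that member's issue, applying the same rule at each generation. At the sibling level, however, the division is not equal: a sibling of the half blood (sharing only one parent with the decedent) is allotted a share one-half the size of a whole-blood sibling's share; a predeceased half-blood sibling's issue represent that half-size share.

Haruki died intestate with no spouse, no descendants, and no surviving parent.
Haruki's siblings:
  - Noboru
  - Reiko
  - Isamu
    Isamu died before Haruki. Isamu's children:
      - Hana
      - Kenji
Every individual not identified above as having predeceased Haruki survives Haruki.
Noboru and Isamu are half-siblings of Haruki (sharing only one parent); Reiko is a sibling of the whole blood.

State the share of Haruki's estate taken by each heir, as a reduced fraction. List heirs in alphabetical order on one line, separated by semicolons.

No spouse, descendants, or parent survives, so the estate passes to Haruki's siblings per stirpes.
Half-blood siblings count for one-half the weight of whole-blood siblings at the initial division.
Dividing 1 in proportion to weights (total weight 2): Noboru (weight 1/2) → 1/4; Reiko (weight 1) → 1/2; Isamu (weight 1/2) → 1/4.
Noboru is living and takes 1/4.
Reiko is living and takes 1/2.
Isamu predeceased; the 1/4 allotted to Isamu's branch passes to Isamu's issue by representation.
The 1/4 is divided into 2 equal shares of 1/8 among Hana, Kenji.
Hana is living and takes 1/8.
Kenji is living and takes 1/8.

Hana 1/8; Kenji 1/8; Noboru 1/4; Reiko 1/2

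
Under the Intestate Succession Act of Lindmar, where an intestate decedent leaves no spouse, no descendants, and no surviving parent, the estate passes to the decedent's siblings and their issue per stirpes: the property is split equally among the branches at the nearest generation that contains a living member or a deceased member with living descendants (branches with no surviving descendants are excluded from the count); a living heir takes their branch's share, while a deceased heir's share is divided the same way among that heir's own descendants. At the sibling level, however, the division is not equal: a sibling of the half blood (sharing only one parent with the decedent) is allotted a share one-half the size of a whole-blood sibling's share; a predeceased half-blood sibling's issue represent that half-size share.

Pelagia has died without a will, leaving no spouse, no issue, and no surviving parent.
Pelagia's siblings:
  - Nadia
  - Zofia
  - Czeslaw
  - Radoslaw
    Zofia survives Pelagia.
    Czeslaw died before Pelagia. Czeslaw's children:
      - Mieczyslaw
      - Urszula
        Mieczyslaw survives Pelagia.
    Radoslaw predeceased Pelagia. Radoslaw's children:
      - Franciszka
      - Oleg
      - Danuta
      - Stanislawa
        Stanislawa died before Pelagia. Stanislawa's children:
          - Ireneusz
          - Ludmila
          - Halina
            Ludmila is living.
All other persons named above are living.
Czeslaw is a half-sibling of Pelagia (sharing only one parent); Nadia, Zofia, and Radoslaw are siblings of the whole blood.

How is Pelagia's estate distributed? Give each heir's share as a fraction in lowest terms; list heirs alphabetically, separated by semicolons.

Danuta 1/14; Franciszka 1/14; Halina 1/42; Ireneusz 1/42; Ludmila 1/42; Mieczyslaw 1/14; Nadia 2/7; Oleg 1/14; Urszula 1/14; Zofia 2/7

No spouse, descendants, or parent survives, so the estate passes to Pelagia's siblings per stirpes.
Half-blood siblings count for one-half the weight of whole-blood siblings at the initial division.
Dividing 1 in proportion to weights (total weight 7/2): Nadia (weight 1) → 2/7; Zofia (weight 1) → 2/7; Czeslaw (weight 1/2) → 1/7; Radoslaw (weight 1) → 2/7.
Nadia is living and takes 2/7.
Zofia is living and takes 2/7.
Czeslaw predeceased; the 1/7 allotted to Czeslaw's branch passes to Czeslaw's issue by representation.
The 1/7 is divided into 2 equal shares of 1/14 among Mieczyslaw, Urszula.
Mieczyslaw is living and takes 1/14.
Urszula is living and takes 1/14.
Radoslaw predeceased; the 2/7 allotted to Radoslaw's branch passes to Radoslaw's issue by representation.
The 2/7 is divided into 4 equal shares of 1/14 among Franciszka, Oleg, Danuta, Stanislawa.
Franciszka is living and takes 1/14.
Oleg is living and takes 1/14.
Danuta is living and takes 1/14.
Stanislawa predeceased; the 1/14 allotted to Stanislawa's branch passes to Stanislawa's issue by representation.
The 1/14 is divided into 3 equal shares of 1/42 among Ireneusz, Ludmila, Halina.
Ireneusz is living and takes 1/42.
Ludmila is living and takes 1/42.
Halina is living and takes 1/42.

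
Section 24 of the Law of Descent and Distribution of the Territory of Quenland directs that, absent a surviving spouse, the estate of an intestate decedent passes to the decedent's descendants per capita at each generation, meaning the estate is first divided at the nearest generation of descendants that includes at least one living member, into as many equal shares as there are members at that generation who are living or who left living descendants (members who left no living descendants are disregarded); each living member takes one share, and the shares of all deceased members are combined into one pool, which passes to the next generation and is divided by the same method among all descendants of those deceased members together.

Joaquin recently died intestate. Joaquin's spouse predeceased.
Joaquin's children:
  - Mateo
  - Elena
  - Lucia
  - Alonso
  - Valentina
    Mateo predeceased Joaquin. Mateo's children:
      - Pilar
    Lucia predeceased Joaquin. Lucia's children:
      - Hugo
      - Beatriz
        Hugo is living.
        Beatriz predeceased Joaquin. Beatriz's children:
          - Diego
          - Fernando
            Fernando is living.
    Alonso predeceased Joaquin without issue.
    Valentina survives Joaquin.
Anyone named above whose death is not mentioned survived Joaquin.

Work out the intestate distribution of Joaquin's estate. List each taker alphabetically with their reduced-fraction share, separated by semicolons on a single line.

There is no surviving spouse, so the entire estate passes to Joaquin's descendants per capita at each generation.
At generation 1 (Mateo, Elena, Lucia, Valentina) there are 4 shares of (1)/4 = 1/4 each.
Living: Elena and Valentina — each takes 1/4.
Deceased: Mateo and Lucia. Their combined 1/2 is pooled and carried to generation 2.
At generation 2 (Pilar, Hugo, Beatriz) there are 3 shares of (1/2)/3 = 1/6 each.
Living: Pilar and Hugo — each takes 1/6.
Deceased: Beatriz. That 1/6 share is carried to generation 3.
At generation 3 (Diego, Fernando) there are 2 shares of (1/6)/2 = 1/12 each.
Living: Diego and Fernando — each takes 1/12.

Diego 1/12; Elena 1/4; Fernando 1/12; Hugo 1/6; Pilar 1/6; Valentina 1/4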